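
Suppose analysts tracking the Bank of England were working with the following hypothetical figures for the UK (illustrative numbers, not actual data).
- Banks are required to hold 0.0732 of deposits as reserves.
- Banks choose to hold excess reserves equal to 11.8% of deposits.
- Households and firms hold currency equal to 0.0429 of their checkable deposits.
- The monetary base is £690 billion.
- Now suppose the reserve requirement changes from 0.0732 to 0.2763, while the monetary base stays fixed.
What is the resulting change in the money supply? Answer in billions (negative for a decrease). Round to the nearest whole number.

Initially m₁ = (1 + 0.0429) / (0.0732 + 0.118 + 0.0429) ≈ 4.4549, so M₁ = 4.4549 × 690 = 3073.881 billion.
After the change m₂ = (1 + 0.0429) / (0.2763 + 0.118 + 0.0429) ≈ 2.3854, so M₂ = 2.3854 × 690 = 1645.926 billion.
ΔM = M₂ − M₁ = 1645.926 − 3073.881 = -1427.955 billion.

-1428 billion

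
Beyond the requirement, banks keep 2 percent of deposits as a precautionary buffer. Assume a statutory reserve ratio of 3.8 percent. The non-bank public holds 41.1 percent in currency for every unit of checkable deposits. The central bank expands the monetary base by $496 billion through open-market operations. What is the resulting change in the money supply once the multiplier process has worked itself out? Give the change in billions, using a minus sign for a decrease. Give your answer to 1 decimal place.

$1492.2 billion

The money multiplier is m = (1 + c) / (rr + e + c) = (1 + 0.411) / (0.038 + 0.02 + 0.411) ≈ 3.00853.
The purchase adds 496 billion of base, so ΔM = m × ΔMB = 3.00853 × (+496) ≈ 1492.2309 billion.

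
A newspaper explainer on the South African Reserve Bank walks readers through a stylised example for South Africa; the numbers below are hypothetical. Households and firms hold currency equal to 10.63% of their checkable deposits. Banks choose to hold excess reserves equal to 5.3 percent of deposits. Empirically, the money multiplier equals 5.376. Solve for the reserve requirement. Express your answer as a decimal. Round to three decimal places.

Using m = 5.376. Since m = (1 + c)/(c + rr + e), the denominator satisfies c + rr + e = (1 + c)/m = (1 + 0.1063) / 5.376 ≈ 0.205785.
With c = 0.1063 and e = 0.053, the reserve requirement is 0.205785 − 0.1063 − 0.053 = 0.046485.

0.046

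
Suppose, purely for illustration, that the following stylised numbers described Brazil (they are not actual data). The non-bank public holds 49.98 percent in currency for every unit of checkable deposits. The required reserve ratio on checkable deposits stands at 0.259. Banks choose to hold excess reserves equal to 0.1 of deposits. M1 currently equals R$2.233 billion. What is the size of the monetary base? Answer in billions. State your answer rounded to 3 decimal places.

R$1.279 billion

The money multiplier is m = (1 + c) / (rr + e + c) = (1 + 0.4998) / (0.259 + 0.1 + 0.4998) ≈ 1.74639.
MB = M / m = 2.233 / 1.74639 ≈ 1.2786 billion.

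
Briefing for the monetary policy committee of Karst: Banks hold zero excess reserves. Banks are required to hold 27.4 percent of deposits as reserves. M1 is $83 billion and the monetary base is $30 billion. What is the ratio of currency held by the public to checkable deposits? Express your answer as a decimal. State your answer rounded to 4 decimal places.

0.1369

Using m = M/MB = 83/30 ≈ 2.766667. From m = (1 + c)/(c + rr + e), rearranging gives 1 + c = m·(c + rr + e), so c·(1 − m) = m·(rr + e) − 1.
Hence c = [m·(rr + e) − 1]/(1 − m) = [2.766667 × (0.274 + 0) − 1] / (1 − 2.766667) ≈ 0.136943.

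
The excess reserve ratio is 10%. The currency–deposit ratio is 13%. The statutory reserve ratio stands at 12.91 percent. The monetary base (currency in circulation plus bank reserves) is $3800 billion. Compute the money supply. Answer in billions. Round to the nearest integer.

$11958 billion

The money multiplier is m = (1 + c) / (rr + e + c) = (1 + 0.13) / (0.1291 + 0.1 + 0.13) ≈ 3.14676.
So M = m × MB = 3.14676 × 3800 = 11957.688 billion.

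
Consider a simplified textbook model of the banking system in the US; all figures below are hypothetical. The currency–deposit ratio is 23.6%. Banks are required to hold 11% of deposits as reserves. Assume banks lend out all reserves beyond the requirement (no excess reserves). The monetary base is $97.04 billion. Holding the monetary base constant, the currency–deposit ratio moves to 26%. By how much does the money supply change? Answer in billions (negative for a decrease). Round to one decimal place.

Initially m₁ = (1 + 0.236) / (0.11 + 0.236) ≈ 3.5723, so M₁ = 3.5723 × 97.04 ≈ 346.656 billion.
After the change m₂ = (1 + 0.26) / (0.11 + 0.26) ≈ 3.4054, so M₂ = 3.4054 × 97.04 ≈ 330.46 billion.
ΔM = M₂ − M₁ = 330.46 − 346.656 = -16.196 billion.

-16.2 billion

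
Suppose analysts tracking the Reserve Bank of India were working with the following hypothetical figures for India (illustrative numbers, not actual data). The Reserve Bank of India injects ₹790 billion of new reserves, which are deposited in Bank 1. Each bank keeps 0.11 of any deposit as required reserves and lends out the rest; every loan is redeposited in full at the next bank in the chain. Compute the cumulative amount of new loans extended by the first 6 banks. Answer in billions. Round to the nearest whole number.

₹3215 billion

Bank i lends (1 − rr)^i of the original deposit: Bank 1 lends 790·0.8900 = 703.1000, Bank 2 lends 790·0.8900² = 625.7590, and so on.
Summing a geometric series: total = 790·[0.8900·(1 − 0.8900^6) / (1 − 0.8900)] ≈ 3215.2041 billion.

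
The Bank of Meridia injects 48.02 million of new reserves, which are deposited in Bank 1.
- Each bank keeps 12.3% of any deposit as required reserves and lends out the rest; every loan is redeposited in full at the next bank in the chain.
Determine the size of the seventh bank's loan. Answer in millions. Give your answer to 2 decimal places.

Each bank lends a fraction (1 − rr) = 0.8770 of the deposit it receives, so Bank 7 receives 48.02·0.8770^6 and lends 48.02·0.8770^7 ≈ 19.1611 million.

19.16 million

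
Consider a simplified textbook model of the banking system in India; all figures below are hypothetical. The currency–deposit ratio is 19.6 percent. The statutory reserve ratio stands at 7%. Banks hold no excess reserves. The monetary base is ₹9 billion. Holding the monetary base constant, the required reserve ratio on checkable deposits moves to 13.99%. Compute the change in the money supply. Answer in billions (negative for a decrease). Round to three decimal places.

-8.421 billion

Initially m₁ = (1 + 0.196) / (0.07 + 0.196) ≈ 4.49624, so M₁ = 4.49624 × 9 ≈ 40.4662 billion.
After the change m₂ = (1 + 0.196) / (0.1399 + 0.196) ≈ 3.56058, so M₂ = 3.56058 × 9 ≈ 32.0452 billion.
ΔM = M₂ − M₁ = 32.0452 − 40.4662 = -8.421 billion.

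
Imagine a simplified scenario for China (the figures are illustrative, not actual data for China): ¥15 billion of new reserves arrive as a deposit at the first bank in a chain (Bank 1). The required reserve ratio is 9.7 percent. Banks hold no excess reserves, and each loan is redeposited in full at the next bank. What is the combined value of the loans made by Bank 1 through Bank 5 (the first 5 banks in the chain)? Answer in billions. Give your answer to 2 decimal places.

¥55.80 billion

Bank i lends (1 − rr)^i of the original deposit: Bank 1 lends 15·0.9030 = 13.5450, Bank 2 lends 15·0.9030² ≈ 12.2311, and so on.
Summing a geometric series: total = 15·[0.9030·(1 − 0.9030^5) / (1 − 0.9030)] ≈ 55.8002 billion.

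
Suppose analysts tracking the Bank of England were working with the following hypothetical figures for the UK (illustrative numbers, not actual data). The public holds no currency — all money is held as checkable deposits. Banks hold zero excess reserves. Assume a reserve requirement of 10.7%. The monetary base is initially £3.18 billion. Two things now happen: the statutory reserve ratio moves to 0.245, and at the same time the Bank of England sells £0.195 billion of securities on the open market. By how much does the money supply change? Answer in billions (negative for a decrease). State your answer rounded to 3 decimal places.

-17.536 billion

Before: m₁ = 1 / (0.107) ≈ 9.34579, MB₁ = 3.18, so M₁ = 9.34579 × 3.18 ≈ 29.7196 billion.
After: m₂ = 1 / (0.245) ≈ 4.08163, MB₂ = 3.18 − 0.195 = 2.985, so M₂ = 4.08163 × 2.985 ≈ 12.1837 billion.
ΔM = M₂ − M₁ = 12.1837 − 29.7196 = -17.5359 billion.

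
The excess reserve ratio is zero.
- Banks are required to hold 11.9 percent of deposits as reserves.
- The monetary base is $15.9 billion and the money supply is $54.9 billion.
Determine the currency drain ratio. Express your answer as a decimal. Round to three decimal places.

0.240

Using m = M/MB = 54.9/15.9 ≈ 3.452830. From m = (1 + c)/(c + rr + e), rearranging gives 1 + c = m·(c + rr + e), so c·(1 − m) = m·(rr + e) − 1.
Hence c = [m·(rr + e) − 1]/(1 − m) = [3.452830 × (0.119 + 0) − 1] / (1 − 3.452830) ≈ 0.240177.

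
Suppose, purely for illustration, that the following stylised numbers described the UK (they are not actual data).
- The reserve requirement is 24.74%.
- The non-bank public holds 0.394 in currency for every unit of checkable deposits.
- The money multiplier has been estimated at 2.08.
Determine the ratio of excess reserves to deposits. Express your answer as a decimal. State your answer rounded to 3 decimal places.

0.029

Using m = 2.08. Since m = (1 + c)/(c + rr + e), the denominator satisfies c + rr + e = (1 + c)/m = (1 + 0.394) / 2.08 ≈ 0.670192.
With c = 0.394 and rr = 0.2474, the ratio of excess reserves to deposits is 0.670192 − 0.394 − 0.2474 = 0.028792.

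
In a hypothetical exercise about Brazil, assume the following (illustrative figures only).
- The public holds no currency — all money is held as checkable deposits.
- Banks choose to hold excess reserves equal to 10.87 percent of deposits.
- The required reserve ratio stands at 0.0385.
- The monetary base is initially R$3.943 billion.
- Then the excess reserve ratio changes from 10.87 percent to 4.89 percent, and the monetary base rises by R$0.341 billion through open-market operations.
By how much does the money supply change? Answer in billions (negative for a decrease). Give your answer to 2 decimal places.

Before: m₁ = 1 / (0.0385 + 0.1087) ≈ 6.7935, MB₁ = 3.943, so M₁ = 6.7935 × 3.943 ≈ 26.7868 billion.
After: m₂ = 1 / (0.0385 + 0.0489) ≈ 11.4416, MB₂ = 3.943 + 0.341 = 4.284, so M₂ = 11.4416 × 4.284 ≈ 49.0158 billion.
ΔM = M₂ − M₁ = 49.0158 − 26.7868 = 22.229 billion.

R$22.23 billion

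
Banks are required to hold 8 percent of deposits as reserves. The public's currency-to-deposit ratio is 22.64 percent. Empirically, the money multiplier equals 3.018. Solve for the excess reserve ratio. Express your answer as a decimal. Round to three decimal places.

0.100

Using m = 3.018. Since m = (1 + c)/(c + rr + e), the denominator satisfies c + rr + e = (1 + c)/m = (1 + 0.2264) / 3.018 ≈ 0.406362.
With c = 0.2264 and rr = 0.08, the excess reserve ratio is 0.406362 − 0.2264 − 0.08 = 0.099962.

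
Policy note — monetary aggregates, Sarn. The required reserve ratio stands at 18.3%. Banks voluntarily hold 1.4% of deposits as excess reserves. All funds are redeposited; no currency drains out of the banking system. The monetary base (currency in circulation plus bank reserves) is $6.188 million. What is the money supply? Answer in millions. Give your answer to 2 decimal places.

The money multiplier is m = 1 / (rr + e) = 1 / (0.183 + 0.014) ≈ 5.0761.
So M = m × MB = 5.0761 × 6.188 ≈ 31.4109 million.

$31.41 million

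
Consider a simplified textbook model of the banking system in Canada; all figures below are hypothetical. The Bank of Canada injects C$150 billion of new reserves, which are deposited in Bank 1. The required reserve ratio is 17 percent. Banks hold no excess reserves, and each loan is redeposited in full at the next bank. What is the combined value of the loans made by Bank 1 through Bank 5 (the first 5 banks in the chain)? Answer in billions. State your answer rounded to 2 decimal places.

C$443.88 billion

Bank i lends (1 − rr)^i of the original deposit: Bank 1 lends 150·0.8300 = 124.5000, Bank 2 lends 150·0.8300² = 103.3350, and so on.
Summing a geometric series: total = 150·[0.8300·(1 − 0.8300^5) / (1 − 0.8300)] ≈ 443.8761 billion.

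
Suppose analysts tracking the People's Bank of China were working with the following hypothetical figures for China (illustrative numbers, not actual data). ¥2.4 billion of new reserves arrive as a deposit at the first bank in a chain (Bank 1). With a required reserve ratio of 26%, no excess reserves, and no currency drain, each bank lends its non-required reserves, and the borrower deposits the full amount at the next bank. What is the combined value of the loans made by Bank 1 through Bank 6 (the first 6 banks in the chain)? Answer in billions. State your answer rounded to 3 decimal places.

¥5.709 billion

Bank i lends (1 − rr)^i of the original deposit: Bank 1 lends 2.4·0.7400 = 1.7760, Bank 2 lends 2.4·0.7400² ≈ 1.3142, and so on.
Summing a geometric series: total = 2.4·[0.7400·(1 − 0.7400^6) / (1 − 0.7400)] ≈ 5.7091 billion.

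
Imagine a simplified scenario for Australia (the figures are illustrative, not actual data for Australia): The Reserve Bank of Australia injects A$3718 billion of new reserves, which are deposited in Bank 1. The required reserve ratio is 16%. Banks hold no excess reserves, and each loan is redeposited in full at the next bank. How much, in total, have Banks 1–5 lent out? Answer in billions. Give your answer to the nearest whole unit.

A$11356 billion

Bank i lends (1 − rr)^i of the original deposit: Bank 1 lends 3718·0.8400 = 3123.1200, Bank 2 lends 3718·0.8400² = 2623.4208, and so on.
Summing a geometric series: total = 3718·[0.8400·(1 − 0.8400^5) / (1 − 0.8400)] ≈ 11356.2120 billion.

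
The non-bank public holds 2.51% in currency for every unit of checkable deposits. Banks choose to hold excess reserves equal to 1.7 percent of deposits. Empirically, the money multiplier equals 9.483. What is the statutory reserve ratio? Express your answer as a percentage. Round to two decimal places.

6.60%

Using m = 9.483. Since m = (1 + c)/(c + rr + e), the denominator satisfies c + rr + e = (1 + c)/m = (1 + 0.0251) / 9.483 ≈ 0.108099.
With c = 0.0251 and e = 0.017, the statutory reserve ratio is 0.108099 − 0.0251 − 0.017 = 0.065999.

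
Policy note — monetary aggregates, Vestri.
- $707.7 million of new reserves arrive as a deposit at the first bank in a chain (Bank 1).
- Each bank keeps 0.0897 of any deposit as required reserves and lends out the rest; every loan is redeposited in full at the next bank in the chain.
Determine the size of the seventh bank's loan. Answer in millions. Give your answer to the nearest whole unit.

$367 million

Each bank lends a fraction (1 − rr) = 0.9103 of the deposit it receives, so Bank 7 receives 707.7·0.9103^6 and lends 707.7·0.9103^7 ≈ 366.5566 million.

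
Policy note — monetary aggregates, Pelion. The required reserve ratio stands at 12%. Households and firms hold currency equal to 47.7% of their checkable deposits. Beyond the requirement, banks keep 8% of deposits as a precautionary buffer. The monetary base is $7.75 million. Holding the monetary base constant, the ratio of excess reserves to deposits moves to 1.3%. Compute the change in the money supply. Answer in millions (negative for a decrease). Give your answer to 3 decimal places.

$1.857 million

Initially m₁ = (1 + 0.477) / (0.12 + 0.08 + 0.477) ≈ 2.18168, so M₁ = 2.18168 × 7.75 ≈ 16.908 million.
After the change m₂ = (1 + 0.477) / (0.12 + 0.013 + 0.477) ≈ 2.42131, so M₂ = 2.42131 × 7.75 ≈ 18.7652 million.
ΔM = M₂ − M₁ = 18.7652 − 16.908 = 1.8572 million.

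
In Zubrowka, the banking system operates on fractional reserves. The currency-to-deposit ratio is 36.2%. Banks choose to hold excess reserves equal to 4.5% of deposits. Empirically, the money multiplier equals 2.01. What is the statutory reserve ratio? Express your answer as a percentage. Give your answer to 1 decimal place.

27.1%

Using m = 2.01. Since m = (1 + c)/(c + rr + e), the denominator satisfies c + rr + e = (1 + c)/m = (1 + 0.362) / 2.01 ≈ 0.677612.
With c = 0.362 and e = 0.045, the statutory reserve ratio is 0.677612 − 0.362 − 0.045 = 0.270612.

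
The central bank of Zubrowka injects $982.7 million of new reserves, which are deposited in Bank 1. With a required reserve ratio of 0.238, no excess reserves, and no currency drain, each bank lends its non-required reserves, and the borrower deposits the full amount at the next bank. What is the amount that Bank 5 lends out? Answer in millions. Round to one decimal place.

$252.5 million

Each bank lends a fraction (1 − rr) = 0.7620 of the deposit it receives, so Bank 5 receives 982.7·0.7620^4 and lends 982.7·0.7620^5 ≈ 252.4619 million.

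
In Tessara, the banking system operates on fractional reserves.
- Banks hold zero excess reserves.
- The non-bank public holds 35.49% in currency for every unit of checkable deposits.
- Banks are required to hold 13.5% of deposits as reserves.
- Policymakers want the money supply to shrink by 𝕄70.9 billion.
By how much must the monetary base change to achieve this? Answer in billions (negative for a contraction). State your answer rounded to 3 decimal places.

The money multiplier is m = (1 + c) / (rr + c) = (1 + 0.3549) / (0.135 + 0.3549) ≈ 2.765666.
ΔMB = ΔM / m = (−70.9) / 2.765666 ≈ -25.6358 billion.

-25.636 billion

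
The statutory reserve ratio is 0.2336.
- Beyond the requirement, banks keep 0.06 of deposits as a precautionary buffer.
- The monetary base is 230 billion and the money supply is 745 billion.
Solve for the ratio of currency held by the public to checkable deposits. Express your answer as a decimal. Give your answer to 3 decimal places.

Using m = M/MB = 745/230 ≈ 3.239130. From m = (1 + c)/(c + rr + e), rearranging gives 1 + c = m·(c + rr + e), so c·(1 − m) = m·(rr + e) − 1.
Hence c = [m·(rr + e) − 1]/(1 − m) = [3.239130 × (0.2336 + 0.06) − 1] / (1 − 3.239130) ≈ 0.021880.

0.022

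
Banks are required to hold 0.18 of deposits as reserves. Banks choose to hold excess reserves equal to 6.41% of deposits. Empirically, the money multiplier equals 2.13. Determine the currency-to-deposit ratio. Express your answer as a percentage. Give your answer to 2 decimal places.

Using m = 2.13. From m = (1 + c)/(c + rr + e), rearranging gives 1 + c = m·(c + rr + e), so c·(1 − m) = m·(rr + e) − 1.
Hence c = [m·(rr + e) − 1]/(1 − m) = [2.13 × (0.18 + 0.0641) − 1] / (1 − 2.13) ≈ 0.424838.

42.48%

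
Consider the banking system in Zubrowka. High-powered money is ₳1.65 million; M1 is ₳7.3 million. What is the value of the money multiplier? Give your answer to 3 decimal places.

4.424

The money multiplier is m = M / MB = 7.3 / 1.65 ≈ 4.42424.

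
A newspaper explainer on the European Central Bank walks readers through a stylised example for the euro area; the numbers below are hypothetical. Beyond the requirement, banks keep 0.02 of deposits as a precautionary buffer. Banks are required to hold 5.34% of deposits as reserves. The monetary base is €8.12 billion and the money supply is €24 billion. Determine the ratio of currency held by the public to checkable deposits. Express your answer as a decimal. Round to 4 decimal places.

0.4004

Using m = M/MB = 24/8.12 ≈ 2.955665. From m = (1 + c)/(c + rr + e), rearranging gives 1 + c = m·(c + rr + e), so c·(1 − m) = m·(rr + e) − 1.
Hence c = [m·(rr + e) − 1]/(1 − m) = [2.955665 × (0.0534 + 0.02) − 1] / (1 − 2.955665) ≈ 0.400403.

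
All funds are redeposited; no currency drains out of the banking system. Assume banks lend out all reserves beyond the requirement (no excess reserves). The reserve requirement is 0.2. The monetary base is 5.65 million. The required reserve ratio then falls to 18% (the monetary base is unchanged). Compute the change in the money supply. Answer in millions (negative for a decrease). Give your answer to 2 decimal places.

3.14 million

Initially m₁ = 1 / (0.2) = 5, so M₁ = 5 × 5.65 = 28.25 million.
After the change m₂ = 1 / (0.18) ≈ 5.5556, so M₂ = 5.5556 × 5.65 ≈ 31.3891 million.
ΔM = M₂ − M₁ = 31.3891 − 28.25 = 3.1391 million.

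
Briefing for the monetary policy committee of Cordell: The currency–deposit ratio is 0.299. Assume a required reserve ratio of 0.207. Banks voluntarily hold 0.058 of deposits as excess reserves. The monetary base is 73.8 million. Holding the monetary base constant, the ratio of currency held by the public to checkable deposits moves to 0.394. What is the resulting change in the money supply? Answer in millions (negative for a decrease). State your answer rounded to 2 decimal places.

-13.86 million

Initially m₁ = (1 + 0.299) / (0.207 + 0.058 + 0.299) ≈ 2.30319, so M₁ = 2.30319 × 73.8 ≈ 169.9754 million.
After the change m₂ = (1 + 0.394) / (0.207 + 0.058 + 0.394) ≈ 2.11533, so M₂ = 2.11533 × 73.8 ≈ 156.1114 million.
ΔM = M₂ − M₁ = 156.1114 − 169.9754 = -13.864 million.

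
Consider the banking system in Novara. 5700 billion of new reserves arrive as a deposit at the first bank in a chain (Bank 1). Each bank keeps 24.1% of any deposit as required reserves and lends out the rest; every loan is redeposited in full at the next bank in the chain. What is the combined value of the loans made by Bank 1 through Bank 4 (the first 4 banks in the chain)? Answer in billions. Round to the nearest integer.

11994 billion

Bank i lends (1 − rr)^i of the original deposit: Bank 1 lends 5700·0.7590 = 4326.3000, Bank 2 lends 5700·0.7590² = 3283.6617, and so on.
Summing a geometric series: total = 5700·[0.7590·(1 − 0.7590^4) / (1 − 0.7590)] ≈ 11993.9160 billion.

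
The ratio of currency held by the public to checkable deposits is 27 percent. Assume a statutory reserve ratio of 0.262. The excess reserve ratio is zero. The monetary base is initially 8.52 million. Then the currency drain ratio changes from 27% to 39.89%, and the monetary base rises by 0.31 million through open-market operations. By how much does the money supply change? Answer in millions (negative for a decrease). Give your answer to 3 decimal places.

Before: m₁ = (1 + 0.27) / (0.262 + 0.27) ≈ 2.38722, MB₁ = 8.52, so M₁ = 2.38722 × 8.52 ≈ 20.3391 million.
After: m₂ = (1 + 0.3989) / (0.262 + 0.3989) ≈ 2.11666, MB₂ = 8.52 + 0.31 = 8.83, so M₂ = 2.11666 × 8.83 ≈ 18.6901 million.
ΔM = M₂ − M₁ = 18.6901 − 20.3391 = -1.649 million.

-1.649 million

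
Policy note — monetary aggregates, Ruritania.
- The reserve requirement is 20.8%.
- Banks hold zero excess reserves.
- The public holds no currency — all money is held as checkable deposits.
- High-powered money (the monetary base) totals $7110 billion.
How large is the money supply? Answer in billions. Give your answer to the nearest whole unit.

$34183 billion

With no currency drain or excess reserves, the money multiplier is m = 1/rr = 1/0.208 ≈ 4.80769.
Money supply M = m × MB = 4.80769 × 7110 = 34182.6759 billion.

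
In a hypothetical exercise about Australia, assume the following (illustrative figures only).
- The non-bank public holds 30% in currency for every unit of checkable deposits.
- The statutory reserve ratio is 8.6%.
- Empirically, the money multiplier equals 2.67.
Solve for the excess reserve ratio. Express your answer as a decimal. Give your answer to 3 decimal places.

0.101

Using m = 2.67. Since m = (1 + c)/(c + rr + e), the denominator satisfies c + rr + e = (1 + c)/m = (1 + 0.3) / 2.67 ≈ 0.486891.
With c = 0.3 and rr = 0.086, the excess reserve ratio is 0.486891 − 0.3 − 0.086 = 0.100891.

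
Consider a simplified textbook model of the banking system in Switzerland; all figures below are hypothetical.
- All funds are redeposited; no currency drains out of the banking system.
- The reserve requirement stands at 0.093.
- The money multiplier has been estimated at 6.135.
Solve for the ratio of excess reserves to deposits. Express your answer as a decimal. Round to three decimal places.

0.070

Using m = 6.135. Since m = (1 + c)/(c + rr + e), the denominator satisfies c + rr + e = (1 + c)/m = (1 + 0) / 6.135 ≈ 0.162999.
With c = 0 and rr = 0.093, the ratio of excess reserves to deposits is 0.162999 − 0 − 0.093 = 0.069999.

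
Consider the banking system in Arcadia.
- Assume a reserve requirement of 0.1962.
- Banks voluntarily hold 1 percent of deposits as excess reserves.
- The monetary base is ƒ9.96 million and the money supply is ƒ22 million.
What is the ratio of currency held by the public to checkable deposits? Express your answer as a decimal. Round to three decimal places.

Using m = M/MB = 22/9.96 ≈ 2.208835. From m = (1 + c)/(c + rr + e), rearranging gives 1 + c = m·(c + rr + e), so c·(1 − m) = m·(rr + e) − 1.
Hence c = [m·(rr + e) − 1]/(1 − m) = [2.208835 × (0.1962 + 0.01) − 1] / (1 − 2.208835) ≈ 0.450465.

0.450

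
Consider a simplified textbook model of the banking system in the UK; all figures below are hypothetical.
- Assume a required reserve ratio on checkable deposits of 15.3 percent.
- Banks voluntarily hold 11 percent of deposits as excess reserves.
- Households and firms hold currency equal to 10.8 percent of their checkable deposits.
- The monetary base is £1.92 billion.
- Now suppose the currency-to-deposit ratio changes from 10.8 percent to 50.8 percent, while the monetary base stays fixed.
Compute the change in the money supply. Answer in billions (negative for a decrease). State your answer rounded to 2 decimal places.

-1.98 billion

Initially m₁ = (1 + 0.108) / (0.153 + 0.11 + 0.108) ≈ 2.9865, so M₁ = 2.9865 × 1.92 ≈ 5.7341 billion.
After the change m₂ = (1 + 0.508) / (0.153 + 0.11 + 0.508) ≈ 1.9559, so M₂ = 1.9559 × 1.92 ≈ 3.7553 billion.
ΔM = M₂ − M₁ = 3.7553 − 5.7341 = -1.9788 billion.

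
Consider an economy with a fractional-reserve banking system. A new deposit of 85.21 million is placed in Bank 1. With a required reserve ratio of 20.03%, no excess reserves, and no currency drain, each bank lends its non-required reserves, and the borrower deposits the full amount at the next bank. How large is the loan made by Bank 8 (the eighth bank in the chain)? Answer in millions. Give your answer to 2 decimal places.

Each bank lends a fraction (1 − rr) = 0.7997 of the deposit it receives, so Bank 8 receives 85.21·0.7997^7 and lends 85.21·0.7997^8 ≈ 14.2530 million.

14.25 million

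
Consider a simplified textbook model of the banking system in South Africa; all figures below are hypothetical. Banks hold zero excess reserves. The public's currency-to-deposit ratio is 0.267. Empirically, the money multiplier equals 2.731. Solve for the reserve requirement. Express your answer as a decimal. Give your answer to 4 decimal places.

0.1969

Using m = 2.731. Since m = (1 + c)/(c + rr + e), the denominator satisfies c + rr + e = (1 + c)/m = (1 + 0.267) / 2.731 ≈ 0.463933.
With c = 0.267 and e = 0, the reserve requirement is 0.463933 − 0.267 − 0 = 0.196933.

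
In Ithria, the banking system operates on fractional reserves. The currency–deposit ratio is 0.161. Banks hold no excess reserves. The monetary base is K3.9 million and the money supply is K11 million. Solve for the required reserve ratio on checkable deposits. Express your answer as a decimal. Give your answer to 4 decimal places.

0.2506

Using m = M/MB = 11/3.9 ≈ 2.820513. Since m = (1 + c)/(c + rr + e), the denominator satisfies c + rr + e = (1 + c)/m = (1 + 0.161) / 2.820513 ≈ 0.411627.
With c = 0.161 and e = 0, the required reserve ratio on checkable deposits is 0.411627 − 0.161 − 0 = 0.250627.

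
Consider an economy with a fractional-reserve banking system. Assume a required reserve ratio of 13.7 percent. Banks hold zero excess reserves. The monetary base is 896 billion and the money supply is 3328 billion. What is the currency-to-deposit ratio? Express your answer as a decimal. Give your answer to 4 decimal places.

0.1809

Using m = M/MB = 3328/896 ≈ 3.714286. From m = (1 + c)/(c + rr + e), rearranging gives 1 + c = m·(c + rr + e), so c·(1 − m) = m·(rr + e) − 1.
Hence c = [m·(rr + e) − 1]/(1 − m) = [3.714286 × (0.137 + 0) − 1] / (1 − 3.714286) ≈ 0.180947.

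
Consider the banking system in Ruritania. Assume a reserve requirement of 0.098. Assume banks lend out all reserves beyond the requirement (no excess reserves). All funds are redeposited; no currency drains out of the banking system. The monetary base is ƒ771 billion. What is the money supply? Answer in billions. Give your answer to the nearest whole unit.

ƒ7867 billion

With no currency drain or excess reserves, the money multiplier is m = 1/rr = 1/0.098 ≈ 10.2041.
Money supply M = m × MB = 10.2041 × 771 = 7867.3611 billion.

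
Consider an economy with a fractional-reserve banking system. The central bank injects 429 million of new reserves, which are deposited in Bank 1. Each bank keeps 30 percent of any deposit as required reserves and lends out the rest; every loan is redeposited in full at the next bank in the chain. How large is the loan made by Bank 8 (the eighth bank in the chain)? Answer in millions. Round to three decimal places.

24.731 million

Each bank lends a fraction (1 − rr) = 0.7000 of the deposit it receives, so Bank 8 receives 429·0.7000^7 and lends 429·0.7000^8 ≈ 24.7310 million.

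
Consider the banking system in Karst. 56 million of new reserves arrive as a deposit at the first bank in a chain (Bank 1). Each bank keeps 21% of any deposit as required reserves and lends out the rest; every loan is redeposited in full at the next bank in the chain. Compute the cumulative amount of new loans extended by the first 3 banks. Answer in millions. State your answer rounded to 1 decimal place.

Bank i lends (1 − rr)^i of the original deposit: Bank 1 lends 56·0.7900 = 44.2400, Bank 2 lends 56·0.7900² = 34.9496, and so on.
Summing a geometric series: total = 56·[0.7900·(1 − 0.7900^3) / (1 − 0.7900)] ≈ 106.7998 million.

106.8 million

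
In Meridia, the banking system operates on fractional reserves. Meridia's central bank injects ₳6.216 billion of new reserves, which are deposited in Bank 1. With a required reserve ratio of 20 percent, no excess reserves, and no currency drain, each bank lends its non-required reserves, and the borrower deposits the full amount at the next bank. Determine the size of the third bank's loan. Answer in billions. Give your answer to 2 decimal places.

Each bank lends a fraction (1 − rr) = 0.8000 of the deposit it receives, so Bank 3 receives 6.216·0.8000^2 and lends 6.216·0.8000^3 ≈ 3.1826 billion.

₳3.18 billion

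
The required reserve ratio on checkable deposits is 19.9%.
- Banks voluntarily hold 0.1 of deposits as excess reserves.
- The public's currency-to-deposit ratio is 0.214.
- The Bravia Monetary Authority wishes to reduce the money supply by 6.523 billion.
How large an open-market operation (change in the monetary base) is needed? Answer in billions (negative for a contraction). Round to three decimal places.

-2.756 billion

The money multiplier is m = (1 + c) / (rr + e + c) = (1 + 0.214) / (0.199 + 0.1 + 0.214) ≈ 2.36647.
ΔMB = ΔM / m = (−6.523) / 2.36647 ≈ -2.7564 billion.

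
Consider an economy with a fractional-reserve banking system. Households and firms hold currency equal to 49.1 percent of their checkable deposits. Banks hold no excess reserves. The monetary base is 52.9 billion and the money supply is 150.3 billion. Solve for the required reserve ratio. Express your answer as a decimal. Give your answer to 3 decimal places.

Using m = M/MB = 150.3/52.9 ≈ 2.841210. Since m = (1 + c)/(c + rr + e), the denominator satisfies c + rr + e = (1 + c)/m = (1 + 0.491) / 2.841210 ≈ 0.524776.
With c = 0.491 and e = 0, the required reserve ratio is 0.524776 − 0.491 − 0 = 0.033776.

0.034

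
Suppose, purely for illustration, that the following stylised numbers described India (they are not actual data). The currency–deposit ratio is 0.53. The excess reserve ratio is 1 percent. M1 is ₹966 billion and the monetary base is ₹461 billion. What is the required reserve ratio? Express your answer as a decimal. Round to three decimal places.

Using m = M/MB = 966/461 ≈ 2.095445. Since m = (1 + c)/(c + rr + e), the denominator satisfies c + rr + e = (1 + c)/m = (1 + 0.53) / 2.095445 ≈ 0.730155.
With c = 0.53 and e = 0.01, the required reserve ratio is 0.730155 − 0.53 − 0.01 = 0.190155.

0.190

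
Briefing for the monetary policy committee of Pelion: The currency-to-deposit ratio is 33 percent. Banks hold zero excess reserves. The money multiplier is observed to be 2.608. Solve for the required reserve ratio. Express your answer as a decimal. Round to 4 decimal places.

0.1800

Using m = 2.608. Since m = (1 + c)/(c + rr + e), the denominator satisfies c + rr + e = (1 + c)/m = (1 + 0.33) / 2.608 ≈ 0.509969.
With c = 0.33 and e = 0, the required reserve ratio is 0.509969 − 0.33 − 0 = 0.179969.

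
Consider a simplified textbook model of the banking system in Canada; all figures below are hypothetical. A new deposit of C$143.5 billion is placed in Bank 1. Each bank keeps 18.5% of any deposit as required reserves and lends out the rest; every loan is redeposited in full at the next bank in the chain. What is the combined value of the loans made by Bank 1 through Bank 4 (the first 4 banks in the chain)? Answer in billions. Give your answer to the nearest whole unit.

C$353 billion

Bank i lends (1 − rr)^i of the original deposit: Bank 1 lends 143.5·0.8150 = 116.9525, Bank 2 lends 143.5·0.8150² ≈ 95.3163, and so on.
Summing a geometric series: total = 143.5·[0.8150·(1 − 0.8150^4) / (1 − 0.8150)] ≈ 353.2630 billion.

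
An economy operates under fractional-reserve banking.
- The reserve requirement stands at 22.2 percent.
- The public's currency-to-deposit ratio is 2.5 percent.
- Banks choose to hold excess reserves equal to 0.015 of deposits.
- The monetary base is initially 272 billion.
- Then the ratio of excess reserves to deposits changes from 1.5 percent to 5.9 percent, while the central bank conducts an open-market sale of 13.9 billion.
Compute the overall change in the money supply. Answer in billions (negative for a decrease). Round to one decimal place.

Before: m₁ = (1 + 0.025) / (0.222 + 0.015 + 0.025) ≈ 3.91221, MB₁ = 272, so M₁ = 3.91221 × 272 ≈ 1064.1211 billion.
After: m₂ = (1 + 0.025) / (0.222 + 0.059 + 0.025) ≈ 3.34967, MB₂ = 272 − 13.9 = 258.1, so M₂ = 3.34967 × 258.1 ≈ 864.5498 billion.
ΔM = M₂ − M₁ = 864.5498 − 1064.1211 = -199.5713 billion.

-199.6 billion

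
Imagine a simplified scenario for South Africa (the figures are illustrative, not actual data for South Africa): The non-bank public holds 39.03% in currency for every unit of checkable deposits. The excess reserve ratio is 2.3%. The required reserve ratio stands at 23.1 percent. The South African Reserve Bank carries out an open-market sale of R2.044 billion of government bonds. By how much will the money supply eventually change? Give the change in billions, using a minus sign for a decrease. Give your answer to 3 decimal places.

-4.411 billion

The money multiplier is m = (1 + c) / (rr + e + c) = (1 + 0.3903) / (0.231 + 0.023 + 0.3903) ≈ 2.15785.
The sale removes 2.044 billion of base, so ΔM = m × ΔMB = 2.15785 × (−2.044) ≈ -4.4106 billion.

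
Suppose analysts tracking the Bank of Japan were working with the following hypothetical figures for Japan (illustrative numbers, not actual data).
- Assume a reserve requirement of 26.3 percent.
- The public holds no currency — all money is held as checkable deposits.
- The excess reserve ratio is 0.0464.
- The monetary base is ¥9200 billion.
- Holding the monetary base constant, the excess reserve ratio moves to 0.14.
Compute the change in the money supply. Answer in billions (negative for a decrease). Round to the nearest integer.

-6906 billion

Initially m₁ = 1 / (0.263 + 0.0464) ≈ 3.23206, so M₁ = 3.23206 × 9200 = 29734.952 billion.
After the change m₂ = 1 / (0.263 + 0.14) ≈ 2.48139, so M₂ = 2.48139 × 9200 = 22828.788 billion.
ΔM = M₂ − M₁ = 22828.788 − 29734.952 = -6906.164 billion.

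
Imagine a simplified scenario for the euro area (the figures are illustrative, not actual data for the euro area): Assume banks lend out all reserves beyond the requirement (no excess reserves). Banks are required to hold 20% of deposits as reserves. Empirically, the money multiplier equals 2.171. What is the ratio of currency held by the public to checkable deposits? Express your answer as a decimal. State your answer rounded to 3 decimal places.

Using m = 2.171. From m = (1 + c)/(c + rr + e), rearranging gives 1 + c = m·(c + rr + e), so c·(1 − m) = m·(rr + e) − 1.
Hence c = [m·(rr + e) − 1]/(1 − m) = [2.171 × (0.2 + 0) − 1] / (1 − 2.171) ≈ 0.483177.

0.483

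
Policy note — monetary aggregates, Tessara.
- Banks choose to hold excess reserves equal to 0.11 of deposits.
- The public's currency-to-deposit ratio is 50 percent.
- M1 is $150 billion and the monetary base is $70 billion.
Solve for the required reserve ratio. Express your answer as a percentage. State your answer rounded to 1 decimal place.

Using m = M/MB = 150/70 ≈ 2.142857. Since m = (1 + c)/(c + rr + e), the denominator satisfies c + rr + e = (1 + c)/m = (1 + 0.5) / 2.142857 ≈ 0.700000.
With c = 0.5 and e = 0.11, the required reserve ratio is 0.700000 − 0.5 − 0.11 = 0.09.

9.0%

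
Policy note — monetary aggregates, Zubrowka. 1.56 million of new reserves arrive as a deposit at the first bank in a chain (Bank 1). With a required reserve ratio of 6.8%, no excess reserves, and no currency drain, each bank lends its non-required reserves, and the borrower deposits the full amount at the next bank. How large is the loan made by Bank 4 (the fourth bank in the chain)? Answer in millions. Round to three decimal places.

1.177 million

Each bank lends a fraction (1 − rr) = 0.9320 of the deposit it receives, so Bank 4 receives 1.56·0.9320^3 and lends 1.56·0.9320^4 ≈ 1.1770 million.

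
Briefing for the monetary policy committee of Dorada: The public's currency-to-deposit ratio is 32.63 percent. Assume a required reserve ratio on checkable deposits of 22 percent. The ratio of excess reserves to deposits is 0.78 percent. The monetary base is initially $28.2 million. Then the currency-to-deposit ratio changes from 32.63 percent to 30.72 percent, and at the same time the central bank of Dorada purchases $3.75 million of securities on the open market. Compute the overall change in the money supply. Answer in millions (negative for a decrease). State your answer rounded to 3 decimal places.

$10.566 million

Before: m₁ = (1 + 0.3263) / (0.22 + 0.0078 + 0.3263) ≈ 2.393611, MB₁ = 28.2, so M₁ = 2.393611 × 28.2 ≈ 67.4998 million.
After: m₂ = (1 + 0.3072) / (0.22 + 0.0078 + 0.3072) ≈ 2.443364, MB₂ = 28.2 + 3.75 = 31.95, so M₂ = 2.443364 × 31.95 ≈ 78.0655 million.
ΔM = M₂ − M₁ = 78.0655 − 67.4998 = 10.5657 million.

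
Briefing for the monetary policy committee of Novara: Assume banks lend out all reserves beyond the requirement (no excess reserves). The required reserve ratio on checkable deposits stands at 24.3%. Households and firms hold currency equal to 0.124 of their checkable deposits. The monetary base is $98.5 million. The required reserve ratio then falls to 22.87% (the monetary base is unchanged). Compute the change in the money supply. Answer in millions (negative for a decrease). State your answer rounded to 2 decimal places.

Initially m₁ = (1 + 0.124) / (0.243 + 0.124) ≈ 3.06267, so M₁ = 3.06267 × 98.5 ≈ 301.673 million.
After the change m₂ = (1 + 0.124) / (0.2287 + 0.124) ≈ 3.18684, so M₂ = 3.18684 × 98.5 ≈ 313.9037 million.
ΔM = M₂ − M₁ = 313.9037 − 301.673 = 12.2307 million.

$12.23 million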